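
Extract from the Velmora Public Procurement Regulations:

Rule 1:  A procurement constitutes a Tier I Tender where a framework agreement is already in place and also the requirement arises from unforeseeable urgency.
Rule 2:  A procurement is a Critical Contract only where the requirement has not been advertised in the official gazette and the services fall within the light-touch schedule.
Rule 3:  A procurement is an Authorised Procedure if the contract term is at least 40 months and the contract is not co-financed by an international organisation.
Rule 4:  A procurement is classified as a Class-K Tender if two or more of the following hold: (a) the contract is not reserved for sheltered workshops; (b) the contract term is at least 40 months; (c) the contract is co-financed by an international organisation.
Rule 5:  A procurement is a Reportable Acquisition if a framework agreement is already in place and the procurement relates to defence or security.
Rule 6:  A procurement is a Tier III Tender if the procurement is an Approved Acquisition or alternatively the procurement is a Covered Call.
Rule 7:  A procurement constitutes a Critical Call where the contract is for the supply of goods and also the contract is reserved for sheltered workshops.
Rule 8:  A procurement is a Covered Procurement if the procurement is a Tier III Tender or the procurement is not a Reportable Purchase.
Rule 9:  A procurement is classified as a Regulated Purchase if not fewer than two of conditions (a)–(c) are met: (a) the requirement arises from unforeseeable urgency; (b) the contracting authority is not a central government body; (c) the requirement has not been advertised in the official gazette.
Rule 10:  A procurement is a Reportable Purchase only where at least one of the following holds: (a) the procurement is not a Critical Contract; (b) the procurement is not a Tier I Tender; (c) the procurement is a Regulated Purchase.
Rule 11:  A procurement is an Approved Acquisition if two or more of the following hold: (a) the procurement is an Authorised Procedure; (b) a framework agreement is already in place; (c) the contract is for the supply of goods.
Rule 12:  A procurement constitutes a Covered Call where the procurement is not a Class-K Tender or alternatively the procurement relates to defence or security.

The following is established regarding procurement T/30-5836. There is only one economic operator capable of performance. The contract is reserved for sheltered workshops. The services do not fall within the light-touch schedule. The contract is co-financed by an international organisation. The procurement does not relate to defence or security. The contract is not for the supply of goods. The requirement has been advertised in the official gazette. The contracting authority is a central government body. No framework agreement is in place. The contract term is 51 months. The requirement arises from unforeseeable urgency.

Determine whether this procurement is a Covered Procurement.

No

rule 3 — Authorised Procedure: [contract term: 51 months ≥ 40 months? yes] AND [the contract is not co-financed by an international organisation? no] → not satisfied.
rule 11 — Approved Acquisition: Authorised Procedure (rule 3)? no; a framework agreement is already in place? no; the contract is for the supply of goods? no — 0 of 3 hold (need ≥2) → not satisfied.
rule 4 — Class-K Tender: the contract is not reserved for sheltered workshops? no; contract term: 51 months ≥ 40 months? yes; the contract is co-financed by an international organisation? yes — 2 of 3 hold (need ≥2) → satisfied.
rule 12 — Covered Call: [not a Class-K Tender (rule 4)? no] OR [the procurement relates to defence or security? no] → not satisfied.
rule 6 — Tier III Tender: [Approved Acquisition (rule 11)? no] OR [Covered Call (rule 12)? no] → not satisfied.
rule 2 — Critical Contract: [the requirement has not been advertised in the official gazette? no] AND [the services fall within the light-touch schedule? no] → not satisfied.
rule 1 — Tier I Tender: [a framework agreement is already in place? no] AND [the requirement arises from unforeseeable urgency? yes] → not satisfied.
rule 9 — Regulated Purchase: the requirement arises from unforeseeable urgency? yes; the contracting authority is not a central government body? no; the requirement has not been advertised in the official gazette? no — 1 of 3 hold (need ≥2) → not satisfied.
rule 10 — Reportable Purchase: [not a Critical Contract (rule 2)? yes] OR [not a Tier I Tender (rule 1)? yes] OR [Regulated Purchase (rule 9)? no] → satisfied.
rule 8 — Covered Procurement: [Tier III Tender (rule 6)? no] OR [not a Reportable Purchase (rule 10)? no] → not satisfied.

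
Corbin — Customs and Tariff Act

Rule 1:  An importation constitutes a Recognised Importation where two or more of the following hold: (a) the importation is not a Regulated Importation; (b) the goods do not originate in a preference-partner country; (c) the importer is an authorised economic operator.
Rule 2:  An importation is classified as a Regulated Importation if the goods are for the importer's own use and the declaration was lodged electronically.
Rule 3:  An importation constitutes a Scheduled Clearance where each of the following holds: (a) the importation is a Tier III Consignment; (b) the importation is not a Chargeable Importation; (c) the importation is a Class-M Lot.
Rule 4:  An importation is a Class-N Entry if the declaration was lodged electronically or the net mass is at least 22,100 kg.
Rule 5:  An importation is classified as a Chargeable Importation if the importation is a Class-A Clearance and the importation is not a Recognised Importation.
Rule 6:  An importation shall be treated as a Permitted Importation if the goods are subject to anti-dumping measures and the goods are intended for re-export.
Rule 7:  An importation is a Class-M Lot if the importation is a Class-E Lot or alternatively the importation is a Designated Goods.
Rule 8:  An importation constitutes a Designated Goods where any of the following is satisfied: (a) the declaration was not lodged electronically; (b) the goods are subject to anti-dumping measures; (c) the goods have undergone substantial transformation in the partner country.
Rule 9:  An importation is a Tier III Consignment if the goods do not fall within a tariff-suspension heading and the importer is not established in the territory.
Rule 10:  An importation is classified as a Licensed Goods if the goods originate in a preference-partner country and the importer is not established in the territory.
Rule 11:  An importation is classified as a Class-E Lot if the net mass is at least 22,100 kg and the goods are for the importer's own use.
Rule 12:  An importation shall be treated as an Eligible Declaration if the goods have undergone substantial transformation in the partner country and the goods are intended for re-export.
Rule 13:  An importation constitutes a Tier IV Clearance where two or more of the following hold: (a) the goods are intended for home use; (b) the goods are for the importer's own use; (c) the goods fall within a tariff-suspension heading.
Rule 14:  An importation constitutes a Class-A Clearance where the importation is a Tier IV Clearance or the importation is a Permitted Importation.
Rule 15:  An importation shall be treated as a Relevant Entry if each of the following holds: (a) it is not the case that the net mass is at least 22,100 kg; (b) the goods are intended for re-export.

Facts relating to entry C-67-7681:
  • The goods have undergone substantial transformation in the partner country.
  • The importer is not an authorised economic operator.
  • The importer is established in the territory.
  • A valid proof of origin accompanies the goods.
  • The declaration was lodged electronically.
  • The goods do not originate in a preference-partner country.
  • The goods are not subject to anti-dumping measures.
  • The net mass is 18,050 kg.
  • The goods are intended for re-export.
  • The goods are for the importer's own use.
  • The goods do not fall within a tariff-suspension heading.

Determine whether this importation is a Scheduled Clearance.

No

Under rule 9: the goods do not fall within a tariff-suspension heading? yes; and the importer is not established in the territory? no. So the importation is not a Tier III Consignment.
Under rule 13: the goods are intended for home use? no; the goods are for the importer's own use? yes; the goods fall within a tariff-suspension heading? no — 1 of 3 hold (need ≥2) → not satisfied.
Under rule 6: the goods are subject to anti-dumping measures? no; and the goods are intended for re-export? yes. So the importation is not a Permitted Importation.
Under rule 14: Tier IV Clearance (rule 13)? no; or Permitted Importation (rule 6)? no. So the importation is not a Class-A Clearance.
Under rule 2: the goods are for the importer's own use? yes; and the declaration was lodged electronically? yes. So the importation is a Regulated Importation.
Under rule 1: not a Regulated Importation (rule 2)? no; the goods do not originate in a preference-partner country? yes; the importer is an authorised economic operator? no — 1 of 3 hold (need ≥2) → not satisfied.
Under rule 5: Class-A Clearance (rule 14)? no; and not a Recognised Importation (rule 1)? yes. So the importation is not a Chargeable Importation.
Under rule 11: net mass: 18,050 kg ≥ 22,100 kg? no; and the goods are for the importer's own use? yes. So the importation is not a Class-E Lot.
Under rule 8: the declaration was not lodged electronically? no; or the goods are subject to anti-dumping measures? no; or the goods have undergone substantial transformation in the partner country? yes. So the importation is a Designated Goods.
Under rule 7: Class-E Lot (rule 11)? no; or Designated Goods (rule 8)? yes. So the importation is a Class-M Lot.
Under rule 3: Tier III Consignment (rule 9)? no; and not a Chargeable Importation (rule 5)? yes; and Class-M Lot (rule 7)? yes. So the importation is not a Scheduled Clearance.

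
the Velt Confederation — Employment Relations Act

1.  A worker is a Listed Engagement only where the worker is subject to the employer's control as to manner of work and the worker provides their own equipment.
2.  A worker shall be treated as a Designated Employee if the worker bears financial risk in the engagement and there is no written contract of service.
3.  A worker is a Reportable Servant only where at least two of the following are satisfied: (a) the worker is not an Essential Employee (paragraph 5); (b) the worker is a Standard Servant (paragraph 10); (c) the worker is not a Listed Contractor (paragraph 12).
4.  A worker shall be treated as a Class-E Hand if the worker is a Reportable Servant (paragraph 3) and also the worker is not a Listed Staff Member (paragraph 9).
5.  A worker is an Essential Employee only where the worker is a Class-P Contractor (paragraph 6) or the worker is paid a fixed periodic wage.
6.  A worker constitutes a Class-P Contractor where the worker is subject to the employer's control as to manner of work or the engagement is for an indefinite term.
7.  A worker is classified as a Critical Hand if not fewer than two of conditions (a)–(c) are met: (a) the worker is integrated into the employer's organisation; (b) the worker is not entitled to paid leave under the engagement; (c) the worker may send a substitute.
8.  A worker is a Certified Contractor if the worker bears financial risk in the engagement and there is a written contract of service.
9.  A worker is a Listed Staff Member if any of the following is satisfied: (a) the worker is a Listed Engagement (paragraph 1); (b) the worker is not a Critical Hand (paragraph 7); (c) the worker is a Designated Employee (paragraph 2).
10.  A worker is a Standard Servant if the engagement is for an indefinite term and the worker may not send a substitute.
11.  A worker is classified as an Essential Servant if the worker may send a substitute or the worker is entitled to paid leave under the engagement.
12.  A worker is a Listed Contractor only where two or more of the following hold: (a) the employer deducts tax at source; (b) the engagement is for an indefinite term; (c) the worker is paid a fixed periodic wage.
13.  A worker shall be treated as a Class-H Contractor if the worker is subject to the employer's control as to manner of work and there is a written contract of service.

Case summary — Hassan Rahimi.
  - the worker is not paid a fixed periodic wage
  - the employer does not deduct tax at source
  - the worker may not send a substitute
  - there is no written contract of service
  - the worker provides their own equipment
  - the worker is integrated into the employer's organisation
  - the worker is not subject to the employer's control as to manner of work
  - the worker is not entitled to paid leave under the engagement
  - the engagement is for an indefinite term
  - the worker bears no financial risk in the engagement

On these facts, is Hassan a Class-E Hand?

paragraph 6 — Class-P Contractor: [the worker is subject to the employer's control as to manner of work? no] OR [the engagement is for an indefinite term? yes] → satisfied.
paragraph 5 — Essential Employee: [Class-P Contractor (paragraph 6)? yes] OR [the worker is paid a fixed periodic wage? no] → satisfied.
paragraph 10 — Standard Servant: [the engagement is for an indefinite term? yes] AND [the worker may not send a substitute? yes] → satisfied.
paragraph 12 — Listed Contractor: the employer deducts tax at source? no; the engagement is for an indefinite term? yes; the worker is paid a fixed periodic wage? no — 1 of 3 hold (need ≥2) → not satisfied.
paragraph 3 — Reportable Servant: not an Essential Employee (paragraph 5)? no; Standard Servant (paragraph 10)? yes; not a Listed Contractor (paragraph 12)? yes — 2 of 3 hold (need ≥2) → satisfied.
paragraph 1 — Listed Engagement: [the worker is subject to the employer's control as to manner of work? no] AND [the worker provides their own equipment? yes] → not satisfied.
paragraph 7 — Critical Hand: the worker is integrated into the employer's organisation? yes; the worker is not entitled to paid leave under the engagement? yes; the worker may send a substitute? no — 2 of 3 hold (need ≥2) → satisfied.
paragraph 2 — Designated Employee: [the worker bears financial risk in the engagement? no] AND [there is no written contract of service? yes] → not satisfied.
paragraph 9 — Listed Staff Member: [Listed Engagement (paragraph 1)? no] OR [not a Critical Hand (paragraph 7)? no] OR [Designated Employee (paragraph 2)? no] → not satisfied.
paragraph 4 — Class-E Hand: [Reportable Servant (paragraph 3)? yes] AND [not a Listed Staff Member (paragraph 9)? yes] → satisfied.

Yes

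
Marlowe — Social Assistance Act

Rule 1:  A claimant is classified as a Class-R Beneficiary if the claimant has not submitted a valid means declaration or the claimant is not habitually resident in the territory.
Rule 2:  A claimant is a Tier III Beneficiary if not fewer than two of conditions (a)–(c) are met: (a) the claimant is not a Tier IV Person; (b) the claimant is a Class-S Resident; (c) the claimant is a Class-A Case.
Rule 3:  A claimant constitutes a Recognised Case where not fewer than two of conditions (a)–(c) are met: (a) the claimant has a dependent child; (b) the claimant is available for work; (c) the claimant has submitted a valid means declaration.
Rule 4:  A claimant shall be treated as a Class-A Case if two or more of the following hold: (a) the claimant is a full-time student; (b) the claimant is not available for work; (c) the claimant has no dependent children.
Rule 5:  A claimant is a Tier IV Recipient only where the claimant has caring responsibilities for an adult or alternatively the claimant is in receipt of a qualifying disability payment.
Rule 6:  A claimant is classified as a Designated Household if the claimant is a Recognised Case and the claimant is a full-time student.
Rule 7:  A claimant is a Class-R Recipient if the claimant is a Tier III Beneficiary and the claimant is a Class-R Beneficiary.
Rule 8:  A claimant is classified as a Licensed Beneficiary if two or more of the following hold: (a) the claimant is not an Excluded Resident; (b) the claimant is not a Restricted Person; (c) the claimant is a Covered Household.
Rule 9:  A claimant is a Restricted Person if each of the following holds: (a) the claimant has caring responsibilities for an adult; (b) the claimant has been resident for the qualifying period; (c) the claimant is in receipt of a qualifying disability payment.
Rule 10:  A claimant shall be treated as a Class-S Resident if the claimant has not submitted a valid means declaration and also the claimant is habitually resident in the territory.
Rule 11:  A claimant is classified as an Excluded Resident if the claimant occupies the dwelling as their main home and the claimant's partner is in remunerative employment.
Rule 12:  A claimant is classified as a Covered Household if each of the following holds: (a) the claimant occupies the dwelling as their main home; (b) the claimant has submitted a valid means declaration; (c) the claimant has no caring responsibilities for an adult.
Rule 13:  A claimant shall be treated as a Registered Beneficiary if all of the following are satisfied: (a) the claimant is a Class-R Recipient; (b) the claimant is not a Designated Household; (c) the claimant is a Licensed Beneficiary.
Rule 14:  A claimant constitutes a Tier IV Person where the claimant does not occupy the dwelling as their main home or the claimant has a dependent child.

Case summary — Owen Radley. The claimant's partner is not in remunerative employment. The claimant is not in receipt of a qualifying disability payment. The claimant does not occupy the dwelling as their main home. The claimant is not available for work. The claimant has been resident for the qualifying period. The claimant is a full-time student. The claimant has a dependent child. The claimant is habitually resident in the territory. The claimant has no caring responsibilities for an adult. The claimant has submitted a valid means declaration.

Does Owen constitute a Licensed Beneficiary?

Yes

rule 11 — Excluded Resident: [the claimant occupies the dwelling as their main home? no] AND [the claimant's partner is in remunerative employment? no] → not satisfied.
rule 9 — Restricted Person: [the claimant has caring responsibilities for an adult? no] AND [the claimant has been resident for the qualifying period? yes] AND [the claimant is in receipt of a qualifying disability payment? no] → not satisfied.
rule 12 — Covered Household: [the claimant occupies the dwelling as their main home? no] AND [the claimant has submitted a valid means declaration? yes] AND [the claimant has no caring responsibilities for an adult? yes] → not satisfied.
rule 8 — Licensed Beneficiary: not an Excluded Resident (rule 11)? yes; not a Restricted Person (rule 9)? yes; Covered Household (rule 12)? no — 2 of 3 hold (need ≥2) → satisfied.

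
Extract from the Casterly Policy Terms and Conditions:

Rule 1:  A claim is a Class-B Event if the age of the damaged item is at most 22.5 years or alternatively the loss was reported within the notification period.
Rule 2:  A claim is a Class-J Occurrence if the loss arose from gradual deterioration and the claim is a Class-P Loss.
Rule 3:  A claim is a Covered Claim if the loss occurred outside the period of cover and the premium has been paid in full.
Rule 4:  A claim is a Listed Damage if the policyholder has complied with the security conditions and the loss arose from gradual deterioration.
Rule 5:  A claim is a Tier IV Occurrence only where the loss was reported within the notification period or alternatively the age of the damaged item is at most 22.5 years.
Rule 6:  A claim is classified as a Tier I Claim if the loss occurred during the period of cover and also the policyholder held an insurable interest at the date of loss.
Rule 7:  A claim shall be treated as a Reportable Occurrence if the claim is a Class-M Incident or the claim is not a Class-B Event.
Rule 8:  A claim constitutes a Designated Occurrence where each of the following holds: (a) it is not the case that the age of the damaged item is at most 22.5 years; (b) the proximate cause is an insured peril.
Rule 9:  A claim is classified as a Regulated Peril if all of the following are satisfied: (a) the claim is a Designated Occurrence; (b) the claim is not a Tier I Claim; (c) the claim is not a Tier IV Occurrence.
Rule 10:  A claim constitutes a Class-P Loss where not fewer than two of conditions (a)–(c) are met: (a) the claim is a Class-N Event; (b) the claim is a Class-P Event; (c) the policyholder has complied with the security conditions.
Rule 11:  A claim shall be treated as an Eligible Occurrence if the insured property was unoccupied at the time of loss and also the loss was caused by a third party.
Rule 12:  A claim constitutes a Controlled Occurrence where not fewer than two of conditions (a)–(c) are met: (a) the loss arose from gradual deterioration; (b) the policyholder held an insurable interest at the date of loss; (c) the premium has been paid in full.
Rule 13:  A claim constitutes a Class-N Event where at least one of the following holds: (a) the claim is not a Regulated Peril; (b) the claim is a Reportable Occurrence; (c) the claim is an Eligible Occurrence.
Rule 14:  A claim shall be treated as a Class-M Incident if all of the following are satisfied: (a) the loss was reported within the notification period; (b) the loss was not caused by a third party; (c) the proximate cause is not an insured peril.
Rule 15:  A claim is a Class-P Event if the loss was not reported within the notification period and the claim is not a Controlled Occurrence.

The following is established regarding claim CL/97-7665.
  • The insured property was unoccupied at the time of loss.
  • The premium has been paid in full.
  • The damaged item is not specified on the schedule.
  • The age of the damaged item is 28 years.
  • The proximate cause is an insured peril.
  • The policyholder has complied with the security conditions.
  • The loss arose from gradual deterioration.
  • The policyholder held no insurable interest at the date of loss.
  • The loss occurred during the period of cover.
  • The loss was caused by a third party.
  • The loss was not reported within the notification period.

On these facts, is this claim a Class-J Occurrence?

rule 8 — Designated Occurrence: [age of the damaged item: 28 years ≤ 22.5 years? no, so negated condition yes] AND [the proximate cause is an insured peril? yes] → satisfied.
rule 6 — Tier I Claim: [the loss occurred during the period of cover? yes] AND [the policyholder held an insurable interest at the date of loss? no] → not satisfied.
rule 5 — Tier IV Occurrence: [the loss was reported within the notification period? no] OR [age of the damaged item: 28 years ≤ 22.5 years? no] → not satisfied.
rule 9 — Regulated Peril: [Designated Occurrence (rule 8)? yes] AND [not a Tier I Claim (rule 6)? yes] AND [not a Tier IV Occurrence (rule 5)? yes] → satisfied.
rule 14 — Class-M Incident: [the loss was reported within the notification period? no] AND [the loss was not caused by a third party? no] AND [the proximate cause is not an insured peril? no] → not satisfied.
rule 1 — Class-B Event: [age of the damaged item: 28 years ≤ 22.5 years? no] OR [the loss was reported within the notification period? no] → not satisfied.
rule 7 — Reportable Occurrence: [Class-M Incident (rule 14)? no] OR [not a Class-B Event (rule 1)? yes] → satisfied.
rule 11 — Eligible Occurrence: [the insured property was unoccupied at the time of loss? yes] AND [the loss was caused by a third party? yes] → satisfied.
rule 13 — Class-N Event: [not a Regulated Peril (rule 9)? no] OR [Reportable Occurrence (rule 7)? yes] OR [Eligible Occurrence (rule 11)? yes] → satisfied.
rule 12 — Controlled Occurrence: the loss arose from gradual deterioration? yes; the policyholder held an insurable interest at the date of loss? no; the premium has been paid in full? yes — 2 of 3 hold (need ≥2) → satisfied.
rule 15 — Class-P Event: [the loss was not reported within the notification period? yes] AND [not a Controlled Occurrence (rule 12)? no] → not satisfied.
rule 10 — Class-P Loss: Class-N Event (rule 13)? yes; Class-P Event (rule 15)? no; the policyholder has complied with the security conditions? yes — 2 of 3 hold (need ≥2) → satisfied.
rule 2 — Class-J Occurrence: [the loss arose from gradual deterioration? yes] AND [Class-P Loss (rule 10)? yes] → satisfied.

Yes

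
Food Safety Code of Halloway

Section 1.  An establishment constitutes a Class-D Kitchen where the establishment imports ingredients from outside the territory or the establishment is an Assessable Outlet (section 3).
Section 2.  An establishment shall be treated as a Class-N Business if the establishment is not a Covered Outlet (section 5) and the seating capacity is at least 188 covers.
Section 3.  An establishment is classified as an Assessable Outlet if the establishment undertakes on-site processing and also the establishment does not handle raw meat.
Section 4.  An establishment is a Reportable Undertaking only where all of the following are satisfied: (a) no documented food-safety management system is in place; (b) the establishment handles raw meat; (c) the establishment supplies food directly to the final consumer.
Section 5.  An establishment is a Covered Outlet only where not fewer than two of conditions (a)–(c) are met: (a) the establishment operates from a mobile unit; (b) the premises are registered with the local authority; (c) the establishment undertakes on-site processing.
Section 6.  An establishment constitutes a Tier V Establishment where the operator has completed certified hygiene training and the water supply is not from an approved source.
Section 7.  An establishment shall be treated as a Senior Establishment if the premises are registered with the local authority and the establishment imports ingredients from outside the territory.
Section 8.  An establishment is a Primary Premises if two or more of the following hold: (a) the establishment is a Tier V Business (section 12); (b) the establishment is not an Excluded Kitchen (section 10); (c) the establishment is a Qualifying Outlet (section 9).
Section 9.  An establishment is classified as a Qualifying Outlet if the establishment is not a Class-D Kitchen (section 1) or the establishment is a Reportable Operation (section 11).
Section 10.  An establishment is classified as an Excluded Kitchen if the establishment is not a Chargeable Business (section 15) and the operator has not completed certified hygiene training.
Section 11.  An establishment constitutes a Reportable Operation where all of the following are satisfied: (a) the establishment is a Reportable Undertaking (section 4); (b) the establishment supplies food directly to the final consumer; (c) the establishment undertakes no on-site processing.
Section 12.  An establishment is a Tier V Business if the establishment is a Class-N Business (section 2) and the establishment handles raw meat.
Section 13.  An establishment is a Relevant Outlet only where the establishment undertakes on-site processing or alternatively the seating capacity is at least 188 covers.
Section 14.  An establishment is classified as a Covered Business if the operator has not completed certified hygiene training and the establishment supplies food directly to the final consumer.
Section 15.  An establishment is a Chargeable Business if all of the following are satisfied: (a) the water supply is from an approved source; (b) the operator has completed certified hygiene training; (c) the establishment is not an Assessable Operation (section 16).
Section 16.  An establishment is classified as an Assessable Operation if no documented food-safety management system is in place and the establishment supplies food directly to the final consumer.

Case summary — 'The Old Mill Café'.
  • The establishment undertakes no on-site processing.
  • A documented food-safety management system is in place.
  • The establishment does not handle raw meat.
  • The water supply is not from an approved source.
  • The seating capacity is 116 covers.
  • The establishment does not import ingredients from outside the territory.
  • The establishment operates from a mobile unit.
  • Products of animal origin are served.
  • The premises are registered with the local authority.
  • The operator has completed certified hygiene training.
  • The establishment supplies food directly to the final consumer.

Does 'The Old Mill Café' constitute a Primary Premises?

Under section 5: the establishment operates from a mobile unit? yes; the premises are registered with the local authority? yes; the establishment undertakes on-site processing? no — 2 of 3 hold (need ≥2) → satisfied.
Under section 2: not a Covered Outlet (section 5)? no; and seating capacity: 116 covers ≥ 188 covers? no. So the establishment is not a Class-N Business.
Under section 12: Class-N Business (section 2)? no; and the establishment handles raw meat? no. So the establishment is not a Tier V Business.
Under section 16: no documented food-safety management system is in place? no; and the establishment supplies food directly to the final consumer? yes. So the establishment is not an Assessable Operation.
Under section 15: the water supply is from an approved source? no; and the operator has completed certified hygiene training? yes; and not an Assessable Operation (section 16)? yes. So the establishment is not a Chargeable Business.
Under section 10: not a Chargeable Business (section 15)? yes; and the operator has not completed certified hygiene training? no. So the establishment is not an Excluded Kitchen.
Under section 3: the establishment undertakes on-site processing? no; and the establishment does not handle raw meat? yes. So the establishment is not an Assessable Outlet.
Under section 1: the establishment imports ingredients from outside the territory? no; or Assessable Outlet (section 3)? no. So the establishment is not a Class-D Kitchen.
Under section 4: no documented food-safety management system is in place? no; and the establishment handles raw meat? no; and the establishment supplies food directly to the final consumer? yes. So the establishment is not a Reportable Undertaking.
Under section 11: Reportable Undertaking (section 4)? no; and the establishment supplies food directly to the final consumer? yes; and the establishment undertakes no on-site processing? yes. So the establishment is not a Reportable Operation.
Under section 9: not a Class-D Kitchen (section 1)? yes; or Reportable Operation (section 11)? no. So the establishment is a Qualifying Outlet.
Under section 8: Tier V Business (section 12)? no; not an Excluded Kitchen (section 10)? yes; Qualifying Outlet (section 9)? yes — 2 of 3 hold (need ≥2) → satisfied.

Yes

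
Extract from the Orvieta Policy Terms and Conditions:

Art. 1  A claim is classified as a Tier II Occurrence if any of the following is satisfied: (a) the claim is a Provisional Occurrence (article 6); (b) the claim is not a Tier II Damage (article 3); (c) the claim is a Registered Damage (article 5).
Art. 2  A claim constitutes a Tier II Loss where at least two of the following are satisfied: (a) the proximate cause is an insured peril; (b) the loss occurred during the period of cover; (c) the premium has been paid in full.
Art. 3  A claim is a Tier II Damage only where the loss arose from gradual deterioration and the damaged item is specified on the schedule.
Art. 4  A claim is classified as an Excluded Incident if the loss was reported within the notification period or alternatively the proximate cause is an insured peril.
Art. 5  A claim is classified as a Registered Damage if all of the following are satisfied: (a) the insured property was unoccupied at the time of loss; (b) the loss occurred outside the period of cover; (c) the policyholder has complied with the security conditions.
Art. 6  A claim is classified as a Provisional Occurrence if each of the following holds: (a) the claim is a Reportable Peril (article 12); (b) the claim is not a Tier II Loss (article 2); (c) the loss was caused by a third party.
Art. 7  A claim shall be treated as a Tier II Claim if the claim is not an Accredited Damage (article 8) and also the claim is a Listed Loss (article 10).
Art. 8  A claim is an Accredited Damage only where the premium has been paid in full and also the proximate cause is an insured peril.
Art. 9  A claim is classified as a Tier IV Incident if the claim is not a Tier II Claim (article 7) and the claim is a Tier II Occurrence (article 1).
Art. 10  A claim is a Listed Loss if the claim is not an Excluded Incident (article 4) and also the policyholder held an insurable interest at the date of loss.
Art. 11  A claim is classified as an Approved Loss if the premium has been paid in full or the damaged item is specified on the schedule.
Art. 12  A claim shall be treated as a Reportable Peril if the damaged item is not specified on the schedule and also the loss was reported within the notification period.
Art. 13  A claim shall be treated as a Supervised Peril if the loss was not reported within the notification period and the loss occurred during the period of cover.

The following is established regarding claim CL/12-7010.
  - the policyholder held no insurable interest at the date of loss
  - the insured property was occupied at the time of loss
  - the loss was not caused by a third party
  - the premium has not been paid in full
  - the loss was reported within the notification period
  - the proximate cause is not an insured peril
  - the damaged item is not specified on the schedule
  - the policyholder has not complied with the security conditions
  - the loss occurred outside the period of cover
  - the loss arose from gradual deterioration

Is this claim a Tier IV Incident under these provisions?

Yes

Under article 8: the premium has been paid in full? no; and the proximate cause is an insured peril? no. So the claim is not an Accredited Damage.
Under article 4: the loss was reported within the notification period? yes; or the proximate cause is an insured peril? no. So the claim is an Excluded Incident.
Under article 10: not an Excluded Incident (article 4)? no; and the policyholder held an insurable interest at the date of loss? no. So the claim is not a Listed Loss.
Under article 7: not an Accredited Damage (article 8)? yes; and Listed Loss (article 10)? no. So the claim is not a Tier II Claim.
Under article 12: the damaged item is not specified on the schedule? yes; and the loss was reported within the notification period? yes. So the claim is a Reportable Peril.
Under article 2: the proximate cause is an insured peril? no; the loss occurred during the period of cover? no; the premium has been paid in full? no — 0 of 3 hold (need ≥2) → not satisfied.
Under article 6: Reportable Peril (article 12)? yes; and not a Tier II Loss (article 2)? yes; and the loss was caused by a third party? no. So the claim is not a Provisional Occurrence.
Under article 3: the loss arose from gradual deterioration? yes; and the damaged item is specified on the schedule? no. So the claim is not a Tier II Damage.
Under article 5: the insured property was unoccupied at the time of loss? no; and the loss occurred outside the period of cover? yes; and the policyholder has complied with the security conditions? no. So the claim is not a Registered Damage.
Under article 1: Provisional Occurrence (article 6)? no; or not a Tier II Damage (article 3)? yes; or Registered Damage (article 5)? no. So the claim is a Tier II Occurrence.
Under article 9: not a Tier II Claim (article 7)? yes; and Tier II Occurrence (article 1)? yes. So the claim is a Tier IV Incident.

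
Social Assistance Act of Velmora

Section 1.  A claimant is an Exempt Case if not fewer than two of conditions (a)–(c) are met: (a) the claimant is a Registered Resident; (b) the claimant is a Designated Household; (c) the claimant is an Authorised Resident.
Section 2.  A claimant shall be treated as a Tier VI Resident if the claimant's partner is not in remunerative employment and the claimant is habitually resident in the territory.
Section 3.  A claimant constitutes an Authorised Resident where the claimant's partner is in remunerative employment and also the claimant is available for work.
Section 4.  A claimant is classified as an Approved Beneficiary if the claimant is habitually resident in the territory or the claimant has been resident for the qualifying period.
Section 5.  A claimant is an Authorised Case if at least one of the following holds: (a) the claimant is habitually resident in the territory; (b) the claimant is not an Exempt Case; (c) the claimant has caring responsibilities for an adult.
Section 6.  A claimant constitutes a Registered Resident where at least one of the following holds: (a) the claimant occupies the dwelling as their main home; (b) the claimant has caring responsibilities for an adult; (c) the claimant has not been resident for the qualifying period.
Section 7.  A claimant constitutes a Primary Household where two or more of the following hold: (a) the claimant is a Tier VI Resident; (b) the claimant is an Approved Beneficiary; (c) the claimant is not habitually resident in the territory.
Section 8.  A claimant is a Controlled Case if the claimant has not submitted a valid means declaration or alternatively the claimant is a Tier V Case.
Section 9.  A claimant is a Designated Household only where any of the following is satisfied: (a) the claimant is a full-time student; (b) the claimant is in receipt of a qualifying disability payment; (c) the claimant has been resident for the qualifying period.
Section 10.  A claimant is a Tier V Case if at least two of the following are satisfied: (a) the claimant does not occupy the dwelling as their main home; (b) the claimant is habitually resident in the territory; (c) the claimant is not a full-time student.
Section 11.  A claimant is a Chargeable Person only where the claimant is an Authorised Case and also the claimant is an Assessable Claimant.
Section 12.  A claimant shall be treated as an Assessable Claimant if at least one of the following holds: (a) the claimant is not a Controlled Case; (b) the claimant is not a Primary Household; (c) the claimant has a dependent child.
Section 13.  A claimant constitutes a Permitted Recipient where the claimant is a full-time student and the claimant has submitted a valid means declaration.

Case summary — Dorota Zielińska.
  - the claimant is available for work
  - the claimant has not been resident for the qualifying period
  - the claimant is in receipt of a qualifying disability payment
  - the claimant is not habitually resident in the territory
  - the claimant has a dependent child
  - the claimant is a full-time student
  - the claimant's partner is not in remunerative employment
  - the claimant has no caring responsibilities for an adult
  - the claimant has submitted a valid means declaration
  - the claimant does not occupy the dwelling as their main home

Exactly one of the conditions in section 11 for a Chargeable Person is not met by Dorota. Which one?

Authorised Case

section 6 — Registered Resident: [the claimant occupies the dwelling as their main home? no] OR [the claimant has caring responsibilities for an adult? no] OR [the claimant has not been resident for the qualifying period? yes] → satisfied.
section 9 — Designated Household: [the claimant is a full-time student? yes] OR [the claimant is in receipt of a qualifying disability payment? yes] OR [the claimant has been resident for the qualifying period? no] → satisfied.
section 3 — Authorised Resident: [the claimant's partner is in remunerative employment? no] AND [the claimant is available for work? yes] → not satisfied.
section 1 — Exempt Case: Registered Resident (section 6)? yes; Designated Household (section 9)? yes; Authorised Resident (section 3)? no — 2 of 3 hold (need ≥2) → satisfied.
section 5 — Authorised Case: [the claimant is habitually resident in the territory? no] OR [not an Exempt Case (section 1)? no] OR [the claimant has caring responsibilities for an adult? no] → not satisfied.
section 10 — Tier V Case: the claimant does not occupy the dwelling as their main home? yes; the claimant is habitually resident in the territory? no; the claimant is not a full-time student? no — 1 of 3 hold (need ≥2) → not satisfied.
section 8 — Controlled Case: [the claimant has not submitted a valid means declaration? no] OR [Tier V Case (section 10)? no] → not satisfied.
section 2 — Tier VI Resident: [the claimant's partner is not in remunerative employment? yes] AND [the claimant is habitually resident in the territory? no] → not satisfied.
section 4 — Approved Beneficiary: [the claimant is habitually resident in the territory? no] OR [the claimant has been resident for the qualifying period? no] → not satisfied.
section 7 — Primary Household: Tier VI Resident (section 2)? no; Approved Beneficiary (section 4)? no; the claimant is not habitually resident in the territory? yes — 1 of 3 hold (need ≥2) → not satisfied.
section 12 — Assessable Claimant: [not a Controlled Case (section 8)? yes] OR [not a Primary Household (section 7)? yes] OR [the claimant has a dependent child? yes] → satisfied.
section 11 — Chargeable Person: [Authorised Case (section 5)? no] AND [Assessable Claimant (section 12)? yes] → not satisfied.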